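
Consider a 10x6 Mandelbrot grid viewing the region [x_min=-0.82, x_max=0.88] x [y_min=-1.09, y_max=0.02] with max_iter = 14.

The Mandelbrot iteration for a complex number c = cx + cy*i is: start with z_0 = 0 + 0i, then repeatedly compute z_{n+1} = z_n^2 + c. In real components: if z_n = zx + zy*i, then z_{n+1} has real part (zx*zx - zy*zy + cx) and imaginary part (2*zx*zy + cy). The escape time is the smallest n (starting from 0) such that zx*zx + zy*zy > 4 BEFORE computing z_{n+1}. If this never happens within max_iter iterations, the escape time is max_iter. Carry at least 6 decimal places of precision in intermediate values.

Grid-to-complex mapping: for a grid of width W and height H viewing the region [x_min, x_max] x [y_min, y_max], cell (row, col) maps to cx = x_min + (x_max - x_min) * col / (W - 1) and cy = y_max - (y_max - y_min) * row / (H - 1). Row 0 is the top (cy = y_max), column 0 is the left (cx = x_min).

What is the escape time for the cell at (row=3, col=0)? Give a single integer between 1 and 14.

z_0 = 0 + 0i, c = -0.8200 + -0.6460i
Iter 1: z = -0.8200 + -0.6460i, |z|^2 = 1.0897
Iter 2: z = -0.5649 + 0.4134i, |z|^2 = 0.4901
Iter 3: z = -0.6718 + -1.1131i, |z|^2 = 1.6903
Iter 4: z = -1.6077 + 0.8496i, |z|^2 = 3.3065
Iter 5: z = 1.0429 + -3.3778i, |z|^2 = 12.4972
Escaped at iteration 5

Answer: 5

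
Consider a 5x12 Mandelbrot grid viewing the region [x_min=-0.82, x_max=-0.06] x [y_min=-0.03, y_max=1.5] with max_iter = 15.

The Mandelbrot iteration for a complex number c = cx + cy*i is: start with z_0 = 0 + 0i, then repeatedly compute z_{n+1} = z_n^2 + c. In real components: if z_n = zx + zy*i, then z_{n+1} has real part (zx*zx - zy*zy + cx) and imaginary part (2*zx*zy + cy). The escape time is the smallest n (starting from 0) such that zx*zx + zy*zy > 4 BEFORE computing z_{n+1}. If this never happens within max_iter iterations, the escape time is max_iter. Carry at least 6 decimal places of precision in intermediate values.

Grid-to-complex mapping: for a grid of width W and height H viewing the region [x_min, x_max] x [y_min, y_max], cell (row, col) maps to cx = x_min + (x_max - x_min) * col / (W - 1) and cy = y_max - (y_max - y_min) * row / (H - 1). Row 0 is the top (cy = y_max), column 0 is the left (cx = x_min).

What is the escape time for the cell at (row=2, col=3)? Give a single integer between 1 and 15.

Answer: 3

Derivation:
z_0 = 0 + 0i, c = -0.2500 + 1.2218i
Iter 1: z = -0.2500 + 1.2218i, |z|^2 = 1.5553
Iter 2: z = -1.6803 + 0.6109i, |z|^2 = 3.1968
Iter 3: z = 2.2003 + -0.8313i, |z|^2 = 5.5324
Escaped at iteration 3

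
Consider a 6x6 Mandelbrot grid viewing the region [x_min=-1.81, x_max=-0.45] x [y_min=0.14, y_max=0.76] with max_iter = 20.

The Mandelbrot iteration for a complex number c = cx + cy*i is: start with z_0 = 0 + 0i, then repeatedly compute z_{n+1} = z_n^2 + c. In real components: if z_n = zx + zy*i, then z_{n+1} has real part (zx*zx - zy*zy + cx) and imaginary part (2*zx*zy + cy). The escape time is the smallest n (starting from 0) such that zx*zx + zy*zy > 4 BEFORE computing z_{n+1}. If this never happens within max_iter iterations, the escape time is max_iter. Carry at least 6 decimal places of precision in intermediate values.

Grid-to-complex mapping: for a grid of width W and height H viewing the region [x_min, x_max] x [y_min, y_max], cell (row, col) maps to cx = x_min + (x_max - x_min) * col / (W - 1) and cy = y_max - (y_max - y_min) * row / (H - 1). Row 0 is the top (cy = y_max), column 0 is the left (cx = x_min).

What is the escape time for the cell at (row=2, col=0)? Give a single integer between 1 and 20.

z_0 = 0 + 0i, c = -1.8100 + 0.5120i
Iter 1: z = -1.8100 + 0.5120i, |z|^2 = 3.5382
Iter 2: z = 1.2040 + -1.3414i, |z|^2 = 3.2490
Iter 3: z = -2.1600 + -2.7181i, |z|^2 = 12.0533
Escaped at iteration 3

Answer: 3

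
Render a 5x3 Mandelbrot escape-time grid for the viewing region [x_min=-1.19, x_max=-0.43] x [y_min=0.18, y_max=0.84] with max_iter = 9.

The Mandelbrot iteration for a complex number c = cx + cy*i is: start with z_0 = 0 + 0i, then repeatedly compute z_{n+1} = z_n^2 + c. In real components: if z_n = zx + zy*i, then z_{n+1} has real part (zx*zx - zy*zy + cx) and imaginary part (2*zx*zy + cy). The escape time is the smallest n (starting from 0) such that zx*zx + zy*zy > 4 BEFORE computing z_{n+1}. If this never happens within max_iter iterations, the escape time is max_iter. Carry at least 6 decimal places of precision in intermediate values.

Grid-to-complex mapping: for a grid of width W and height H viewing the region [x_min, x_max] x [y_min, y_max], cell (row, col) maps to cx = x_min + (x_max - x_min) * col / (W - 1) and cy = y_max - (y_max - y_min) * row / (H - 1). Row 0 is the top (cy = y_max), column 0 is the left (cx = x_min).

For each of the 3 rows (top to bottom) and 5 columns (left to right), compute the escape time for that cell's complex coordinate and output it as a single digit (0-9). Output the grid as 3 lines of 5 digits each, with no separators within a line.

Answer: 33445
55699
99999

Derivation:
(row=0, col=0): c = -1.1900 + 0.8400i → escape time 3
(row=0, col=1): c = -1.0000 + 0.8400i → escape time 3
(row=0, col=2): c = -0.8100 + 0.8400i → escape time 4
(row=0, col=3): c = -0.6200 + 0.8400i → escape time 4
(row=0, col=4): c = -0.4300 + 0.8400i → escape time 5
(row=1, col=0): c = -1.1900 + 0.5100i → escape time 5
(row=1, col=1): c = -1.0000 + 0.5100i → escape time 5
(row=1, col=2): c = -0.8100 + 0.5100i → escape time 6
(row=1, col=3): c = -0.6200 + 0.5100i → escape time 9
(row=1, col=4): c = -0.4300 + 0.5100i → escape time 9
(row=2, col=0): c = -1.1900 + 0.1800i → escape time 9
(row=2, col=1): c = -1.0000 + 0.1800i → escape time 9
(row=2, col=2): c = -0.8100 + 0.1800i → escape time 9
(row=2, col=3): c = -0.6200 + 0.1800i → escape time 9
(row=2, col=4): c = -0.4300 + 0.1800i → escape time 9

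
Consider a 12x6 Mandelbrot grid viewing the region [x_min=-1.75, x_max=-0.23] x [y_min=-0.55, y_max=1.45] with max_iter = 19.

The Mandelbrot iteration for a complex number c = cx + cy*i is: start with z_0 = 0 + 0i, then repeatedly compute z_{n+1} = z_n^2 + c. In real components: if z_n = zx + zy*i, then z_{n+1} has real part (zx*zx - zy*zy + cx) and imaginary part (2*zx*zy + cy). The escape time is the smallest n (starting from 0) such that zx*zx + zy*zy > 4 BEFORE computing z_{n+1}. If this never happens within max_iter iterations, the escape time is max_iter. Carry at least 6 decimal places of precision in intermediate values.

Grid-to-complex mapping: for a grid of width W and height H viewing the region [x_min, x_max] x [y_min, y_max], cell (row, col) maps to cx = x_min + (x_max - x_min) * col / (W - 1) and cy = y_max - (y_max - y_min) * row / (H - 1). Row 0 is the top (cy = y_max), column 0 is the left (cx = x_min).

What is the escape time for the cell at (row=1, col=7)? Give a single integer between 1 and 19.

z_0 = 0 + 0i, c = -0.7827 + 1.0500i
Iter 1: z = -0.7827 + 1.0500i, |z|^2 = 1.7152
Iter 2: z = -1.2726 + -0.5937i, |z|^2 = 1.9719
Iter 3: z = 0.4842 + 2.5611i, |z|^2 = 6.7937
Escaped at iteration 3

Answer: 3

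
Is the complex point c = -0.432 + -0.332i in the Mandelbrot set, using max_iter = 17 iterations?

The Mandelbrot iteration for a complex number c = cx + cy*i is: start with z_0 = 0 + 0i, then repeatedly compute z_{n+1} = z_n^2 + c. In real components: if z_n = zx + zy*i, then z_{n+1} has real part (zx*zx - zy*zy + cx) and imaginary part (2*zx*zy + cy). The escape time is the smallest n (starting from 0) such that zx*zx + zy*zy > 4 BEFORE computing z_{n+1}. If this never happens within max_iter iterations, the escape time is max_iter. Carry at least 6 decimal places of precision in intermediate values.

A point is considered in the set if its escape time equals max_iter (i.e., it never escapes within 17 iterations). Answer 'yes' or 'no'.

z_0 = 0 + 0i, c = -0.4320 + -0.3320i
Iter 1: z = -0.4320 + -0.3320i, |z|^2 = 0.2968
Iter 2: z = -0.3556 + -0.0452i, |z|^2 = 0.1285
Iter 3: z = -0.3076 + -0.2999i, |z|^2 = 0.1845
Iter 4: z = -0.4273 + -0.1475i, |z|^2 = 0.2044
Iter 5: z = -0.2712 + -0.2059i, |z|^2 = 0.1159
Iter 6: z = -0.4009 + -0.2203i, |z|^2 = 0.2092
Iter 7: z = -0.3198 + -0.1554i, |z|^2 = 0.1264
Iter 8: z = -0.3538 + -0.2326i, |z|^2 = 0.1793
Iter 9: z = -0.3609 + -0.1674i, |z|^2 = 0.1583
Iter 10: z = -0.3298 + -0.2112i, |z|^2 = 0.1533
Iter 11: z = -0.3679 + -0.1927i, |z|^2 = 0.1725
Iter 12: z = -0.3338 + -0.1902i, |z|^2 = 0.1476
Iter 13: z = -0.3567 + -0.2050i, |z|^2 = 0.1693
Iter 14: z = -0.3468 + -0.1857i, |z|^2 = 0.1547
Iter 15: z = -0.3463 + -0.2032i, |z|^2 = 0.1612
Iter 16: z = -0.3534 + -0.1913i, |z|^2 = 0.1615
Did not escape in 17 iterations → in set

Answer: yes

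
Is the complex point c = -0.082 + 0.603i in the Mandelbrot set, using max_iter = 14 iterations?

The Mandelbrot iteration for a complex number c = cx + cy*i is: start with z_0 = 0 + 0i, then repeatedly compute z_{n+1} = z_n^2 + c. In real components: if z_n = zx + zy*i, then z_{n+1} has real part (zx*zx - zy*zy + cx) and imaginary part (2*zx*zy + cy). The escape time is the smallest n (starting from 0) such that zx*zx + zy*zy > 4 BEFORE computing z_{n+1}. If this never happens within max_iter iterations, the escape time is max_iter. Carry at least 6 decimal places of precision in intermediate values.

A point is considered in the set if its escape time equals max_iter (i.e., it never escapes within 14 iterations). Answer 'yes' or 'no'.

Answer: yes

Derivation:
z_0 = 0 + 0i, c = -0.0820 + 0.6030i
Iter 1: z = -0.0820 + 0.6030i, |z|^2 = 0.3703
Iter 2: z = -0.4389 + 0.5041i, |z|^2 = 0.4467
Iter 3: z = -0.1435 + 0.1605i, |z|^2 = 0.0464
Iter 4: z = -0.0872 + 0.5569i, |z|^2 = 0.3178
Iter 5: z = -0.3846 + 0.5059i, |z|^2 = 0.4038
Iter 6: z = -0.1900 + 0.2139i, |z|^2 = 0.0819
Iter 7: z = -0.0916 + 0.5217i, |z|^2 = 0.2806
Iter 8: z = -0.3458 + 0.5074i, |z|^2 = 0.3770
Iter 9: z = -0.2199 + 0.2521i, |z|^2 = 0.1119
Iter 10: z = -0.0972 + 0.4921i, |z|^2 = 0.2516
Iter 11: z = -0.3147 + 0.5073i, |z|^2 = 0.3564
Iter 12: z = -0.2403 + 0.2836i, |z|^2 = 0.1382
Iter 13: z = -0.1047 + 0.4667i, |z|^2 = 0.2287
Did not escape in 14 iterations → in set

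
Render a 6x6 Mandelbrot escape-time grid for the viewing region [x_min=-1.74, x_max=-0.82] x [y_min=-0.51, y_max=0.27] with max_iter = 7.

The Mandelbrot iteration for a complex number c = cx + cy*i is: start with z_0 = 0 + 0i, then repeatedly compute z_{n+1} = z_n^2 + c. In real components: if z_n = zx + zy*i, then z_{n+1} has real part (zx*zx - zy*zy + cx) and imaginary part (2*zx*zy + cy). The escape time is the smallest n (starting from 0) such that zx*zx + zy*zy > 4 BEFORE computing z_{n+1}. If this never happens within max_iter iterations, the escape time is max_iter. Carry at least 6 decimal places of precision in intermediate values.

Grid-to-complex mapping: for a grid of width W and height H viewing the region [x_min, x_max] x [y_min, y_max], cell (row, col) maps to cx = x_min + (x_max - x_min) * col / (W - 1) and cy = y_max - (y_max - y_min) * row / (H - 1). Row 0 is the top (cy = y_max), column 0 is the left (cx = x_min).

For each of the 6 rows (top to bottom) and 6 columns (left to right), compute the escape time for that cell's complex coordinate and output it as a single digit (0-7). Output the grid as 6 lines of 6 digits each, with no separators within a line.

(row=0, col=0): c = -1.7400 + 0.2700i → escape time 4
(row=0, col=1): c = -1.5560 + 0.2700i → escape time 5
(row=0, col=2): c = -1.3720 + 0.2700i → escape time 6
(row=0, col=3): c = -1.1880 + 0.2700i → escape time 7
(row=0, col=4): c = -1.0040 + 0.2700i → escape time 7
(row=0, col=5): c = -0.8200 + 0.2700i → escape time 7
(row=1, col=0): c = -1.7400 + 0.1140i → escape time 4
(row=1, col=1): c = -1.5560 + 0.1140i → escape time 6
(row=1, col=2): c = -1.3720 + 0.1140i → escape time 7
(row=1, col=3): c = -1.1880 + 0.1140i → escape time 7
(row=1, col=4): c = -1.0040 + 0.1140i → escape time 7
(row=1, col=5): c = -0.8200 + 0.1140i → escape time 7
(row=2, col=0): c = -1.7400 + -0.0420i → escape time 7
(row=2, col=1): c = -1.5560 + -0.0420i → escape time 7
(row=2, col=2): c = -1.3720 + -0.0420i → escape time 7
(row=2, col=3): c = -1.1880 + -0.0420i → escape time 7
(row=2, col=4): c = -1.0040 + -0.0420i → escape time 7
(row=2, col=5): c = -0.8200 + -0.0420i → escape time 7
(row=3, col=0): c = -1.7400 + -0.1980i → escape time 4
(row=3, col=1): c = -1.5560 + -0.1980i → escape time 5
(row=3, col=2): c = -1.3720 + -0.1980i → escape time 7
(row=3, col=3): c = -1.1880 + -0.1980i → escape time 7
(row=3, col=4): c = -1.0040 + -0.1980i → escape time 7
(row=3, col=5): c = -0.8200 + -0.1980i → escape time 7
(row=4, col=0): c = -1.7400 + -0.3540i → escape time 3
(row=4, col=1): c = -1.5560 + -0.3540i → escape time 4
(row=4, col=2): c = -1.3720 + -0.3540i → escape time 5
(row=4, col=3): c = -1.1880 + -0.3540i → escape time 7
(row=4, col=4): c = -1.0040 + -0.3540i → escape time 7
(row=4, col=5): c = -0.8200 + -0.3540i → escape time 7
(row=5, col=0): c = -1.7400 + -0.5100i → escape time 3
(row=5, col=1): c = -1.5560 + -0.5100i → escape time 3
(row=5, col=2): c = -1.3720 + -0.5100i → escape time 3
(row=5, col=3): c = -1.1880 + -0.5100i → escape time 5
(row=5, col=4): c = -1.0040 + -0.5100i → escape time 5
(row=5, col=5): c = -0.8200 + -0.5100i → escape time 6

Answer: 456777
467777
777777
457777
345777
333556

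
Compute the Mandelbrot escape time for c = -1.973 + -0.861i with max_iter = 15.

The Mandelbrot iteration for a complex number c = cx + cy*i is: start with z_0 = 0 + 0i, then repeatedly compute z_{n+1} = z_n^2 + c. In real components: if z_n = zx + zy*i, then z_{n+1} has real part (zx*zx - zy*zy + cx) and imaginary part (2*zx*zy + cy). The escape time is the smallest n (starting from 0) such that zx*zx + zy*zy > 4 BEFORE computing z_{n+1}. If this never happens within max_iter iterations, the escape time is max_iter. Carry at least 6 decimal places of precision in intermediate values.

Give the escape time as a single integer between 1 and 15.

z_0 = 0 + 0i, c = -1.9730 + -0.8610i
Iter 1: z = -1.9730 + -0.8610i, |z|^2 = 4.6341
Escaped at iteration 1

Answer: 1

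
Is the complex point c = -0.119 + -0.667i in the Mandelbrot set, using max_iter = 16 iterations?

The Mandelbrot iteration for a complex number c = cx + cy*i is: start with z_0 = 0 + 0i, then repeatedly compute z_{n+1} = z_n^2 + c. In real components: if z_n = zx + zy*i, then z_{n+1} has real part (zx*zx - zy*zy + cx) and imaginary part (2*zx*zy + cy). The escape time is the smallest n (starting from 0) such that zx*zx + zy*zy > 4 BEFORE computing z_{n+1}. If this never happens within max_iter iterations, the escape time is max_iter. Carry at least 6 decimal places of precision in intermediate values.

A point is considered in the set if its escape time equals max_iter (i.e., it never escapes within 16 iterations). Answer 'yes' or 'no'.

Answer: yes

Derivation:
z_0 = 0 + 0i, c = -0.1190 + -0.6670i
Iter 1: z = -0.1190 + -0.6670i, |z|^2 = 0.4591
Iter 2: z = -0.5497 + -0.5083i, |z|^2 = 0.5605
Iter 3: z = -0.0751 + -0.1082i, |z|^2 = 0.0173
Iter 4: z = -0.1251 + -0.6507i, |z|^2 = 0.4391
Iter 5: z = -0.5268 + -0.5042i, |z|^2 = 0.5318
Iter 6: z = -0.0957 + -0.1357i, |z|^2 = 0.0276
Iter 7: z = -0.1283 + -0.6410i, |z|^2 = 0.4274
Iter 8: z = -0.5135 + -0.5026i, |z|^2 = 0.5162
Iter 9: z = -0.1079 + -0.1509i, |z|^2 = 0.0344
Iter 10: z = -0.1301 + -0.6344i, |z|^2 = 0.4194
Iter 11: z = -0.5046 + -0.5019i, |z|^2 = 0.5065
Iter 12: z = -0.1163 + -0.1605i, |z|^2 = 0.0393
Iter 13: z = -0.1312 + -0.6297i, |z|^2 = 0.4137
Iter 14: z = -0.4982 + -0.5017i, |z|^2 = 0.5000
Iter 15: z = -0.1225 + -0.1670i, |z|^2 = 0.0429
Did not escape in 16 iterations → in set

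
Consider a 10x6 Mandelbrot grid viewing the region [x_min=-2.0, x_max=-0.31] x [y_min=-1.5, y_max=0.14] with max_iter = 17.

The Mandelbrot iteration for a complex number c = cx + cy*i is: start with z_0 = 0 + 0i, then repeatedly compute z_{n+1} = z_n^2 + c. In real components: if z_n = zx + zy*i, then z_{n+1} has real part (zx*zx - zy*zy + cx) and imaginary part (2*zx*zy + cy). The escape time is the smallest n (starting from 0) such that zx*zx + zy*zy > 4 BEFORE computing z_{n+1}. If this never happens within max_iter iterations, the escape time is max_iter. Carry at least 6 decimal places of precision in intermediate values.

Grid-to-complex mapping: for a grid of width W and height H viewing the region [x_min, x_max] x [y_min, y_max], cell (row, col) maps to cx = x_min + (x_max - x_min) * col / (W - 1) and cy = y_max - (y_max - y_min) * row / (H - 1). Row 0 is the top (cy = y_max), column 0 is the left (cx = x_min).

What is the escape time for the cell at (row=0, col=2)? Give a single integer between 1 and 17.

Answer: 5

Derivation:
z_0 = 0 + 0i, c = -1.6244 + 0.1400i
Iter 1: z = -1.6244 + 0.1400i, |z|^2 = 2.6584
Iter 2: z = 0.9948 + -0.3148i, |z|^2 = 1.0887
Iter 3: z = -0.7340 + -0.4864i, |z|^2 = 0.7753
Iter 4: z = -1.3223 + 0.8540i, |z|^2 = 2.4778
Iter 5: z = -0.6054 + -2.1185i, |z|^2 = 4.8547
Escaped at iteration 5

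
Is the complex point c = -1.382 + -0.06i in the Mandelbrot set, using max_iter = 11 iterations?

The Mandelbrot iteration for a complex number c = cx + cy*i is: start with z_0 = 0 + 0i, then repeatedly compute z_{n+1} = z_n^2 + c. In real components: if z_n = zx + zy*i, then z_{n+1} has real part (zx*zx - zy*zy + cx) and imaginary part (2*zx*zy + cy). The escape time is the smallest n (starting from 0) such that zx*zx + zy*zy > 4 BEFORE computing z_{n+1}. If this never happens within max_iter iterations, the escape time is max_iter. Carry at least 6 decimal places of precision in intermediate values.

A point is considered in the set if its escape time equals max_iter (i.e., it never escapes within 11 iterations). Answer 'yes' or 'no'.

z_0 = 0 + 0i, c = -1.3820 + -0.0600i
Iter 1: z = -1.3820 + -0.0600i, |z|^2 = 1.9135
Iter 2: z = 0.5243 + 0.1058i, |z|^2 = 0.2861
Iter 3: z = -1.1183 + 0.0510i, |z|^2 = 1.2532
Iter 4: z = -0.1340 + -0.1740i, |z|^2 = 0.0483
Iter 5: z = -1.3943 + -0.0133i, |z|^2 = 1.9443
Iter 6: z = 0.5620 + -0.0228i, |z|^2 = 0.3163
Iter 7: z = -1.0667 + -0.0856i, |z|^2 = 1.1452
Iter 8: z = -0.2514 + 0.1226i, |z|^2 = 0.0783
Iter 9: z = -1.3338 + -0.1217i, |z|^2 = 1.7939
Iter 10: z = 0.3823 + 0.2646i, |z|^2 = 0.2161
Did not escape in 11 iterations → in set

Answer: yes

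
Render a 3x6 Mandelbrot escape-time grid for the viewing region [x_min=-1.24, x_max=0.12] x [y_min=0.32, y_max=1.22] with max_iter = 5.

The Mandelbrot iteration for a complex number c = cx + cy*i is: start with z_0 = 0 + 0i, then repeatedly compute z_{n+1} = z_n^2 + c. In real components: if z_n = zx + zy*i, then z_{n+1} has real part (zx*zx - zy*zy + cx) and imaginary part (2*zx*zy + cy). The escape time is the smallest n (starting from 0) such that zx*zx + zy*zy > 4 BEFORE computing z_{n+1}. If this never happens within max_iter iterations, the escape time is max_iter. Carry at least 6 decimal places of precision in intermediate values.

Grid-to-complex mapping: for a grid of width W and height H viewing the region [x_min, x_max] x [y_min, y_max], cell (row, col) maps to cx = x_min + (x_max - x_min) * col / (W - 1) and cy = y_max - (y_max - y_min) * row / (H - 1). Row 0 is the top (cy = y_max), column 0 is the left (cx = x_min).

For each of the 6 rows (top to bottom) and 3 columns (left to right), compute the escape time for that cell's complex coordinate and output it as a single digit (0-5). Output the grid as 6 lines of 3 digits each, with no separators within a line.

(row=0, col=0): c = -1.2400 + 1.2200i → escape time 2
(row=0, col=1): c = -0.5600 + 1.2200i → escape time 3
(row=0, col=2): c = 0.1200 + 1.2200i → escape time 2
(row=1, col=0): c = -1.2400 + 1.0400i → escape time 3
(row=1, col=1): c = -0.5600 + 1.0400i → escape time 4
(row=1, col=2): c = 0.1200 + 1.0400i → escape time 4
(row=2, col=0): c = -1.2400 + 0.8600i → escape time 3
(row=2, col=1): c = -0.5600 + 0.8600i → escape time 4
(row=2, col=2): c = 0.1200 + 0.8600i → escape time 5
(row=3, col=0): c = -1.2400 + 0.6800i → escape time 3
(row=3, col=1): c = -0.5600 + 0.6800i → escape time 5
(row=3, col=2): c = 0.1200 + 0.6800i → escape time 5
(row=4, col=0): c = -1.2400 + 0.5000i → escape time 4
(row=4, col=1): c = -0.5600 + 0.5000i → escape time 5
(row=4, col=2): c = 0.1200 + 0.5000i → escape time 5
(row=5, col=0): c = -1.2400 + 0.3200i → escape time 5
(row=5, col=1): c = -0.5600 + 0.3200i → escape time 5
(row=5, col=2): c = 0.1200 + 0.3200i → escape time 5

Answer: 232
344
345
355
455
555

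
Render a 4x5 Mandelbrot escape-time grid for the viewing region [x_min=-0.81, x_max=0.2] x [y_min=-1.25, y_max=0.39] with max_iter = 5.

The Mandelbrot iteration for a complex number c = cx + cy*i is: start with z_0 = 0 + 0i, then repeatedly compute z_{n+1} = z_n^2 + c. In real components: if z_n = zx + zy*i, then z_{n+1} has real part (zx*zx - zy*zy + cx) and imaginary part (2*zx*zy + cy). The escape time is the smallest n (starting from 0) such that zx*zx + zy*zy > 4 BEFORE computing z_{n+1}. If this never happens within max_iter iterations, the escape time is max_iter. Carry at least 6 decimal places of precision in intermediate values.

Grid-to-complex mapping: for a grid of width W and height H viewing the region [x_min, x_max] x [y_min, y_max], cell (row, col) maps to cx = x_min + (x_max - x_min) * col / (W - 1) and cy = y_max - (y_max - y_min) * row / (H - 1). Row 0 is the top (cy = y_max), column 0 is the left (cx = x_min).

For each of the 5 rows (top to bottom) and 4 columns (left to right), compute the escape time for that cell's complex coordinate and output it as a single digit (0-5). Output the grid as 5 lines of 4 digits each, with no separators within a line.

(row=0, col=0): c = -0.8100 + 0.3900i → escape time 5
(row=0, col=1): c = -0.4733 + 0.3900i → escape time 5
(row=0, col=2): c = -0.1367 + 0.3900i → escape time 5
(row=0, col=3): c = 0.2000 + 0.3900i → escape time 5
(row=1, col=0): c = -0.8100 + -0.0200i → escape time 5
(row=1, col=1): c = -0.4733 + -0.0200i → escape time 5
(row=1, col=2): c = -0.1367 + -0.0200i → escape time 5
(row=1, col=3): c = 0.2000 + -0.0200i → escape time 5
(row=2, col=0): c = -0.8100 + -0.4300i → escape time 5
(row=2, col=1): c = -0.4733 + -0.4300i → escape time 5
(row=2, col=2): c = -0.1367 + -0.4300i → escape time 5
(row=2, col=3): c = 0.2000 + -0.4300i → escape time 5
(row=3, col=0): c = -0.8100 + -0.8400i → escape time 4
(row=3, col=1): c = -0.4733 + -0.8400i → escape time 5
(row=3, col=2): c = -0.1367 + -0.8400i → escape time 5
(row=3, col=3): c = 0.2000 + -0.8400i → escape time 5
(row=4, col=0): c = -0.8100 + -1.2500i → escape time 3
(row=4, col=1): c = -0.4733 + -1.2500i → escape time 3
(row=4, col=2): c = -0.1367 + -1.2500i → escape time 3
(row=4, col=3): c = 0.2000 + -1.2500i → escape time 2

Answer: 5555
5555
5555
4555
3332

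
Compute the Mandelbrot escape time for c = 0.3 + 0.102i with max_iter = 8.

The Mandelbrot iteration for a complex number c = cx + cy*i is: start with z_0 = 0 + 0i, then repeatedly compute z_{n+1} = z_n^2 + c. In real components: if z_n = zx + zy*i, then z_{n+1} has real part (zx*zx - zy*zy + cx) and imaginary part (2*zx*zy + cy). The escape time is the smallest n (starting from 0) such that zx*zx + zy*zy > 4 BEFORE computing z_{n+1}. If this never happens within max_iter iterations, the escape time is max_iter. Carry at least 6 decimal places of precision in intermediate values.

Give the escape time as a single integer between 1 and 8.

z_0 = 0 + 0i, c = 0.3000 + 0.1020i
Iter 1: z = 0.3000 + 0.1020i, |z|^2 = 0.1004
Iter 2: z = 0.3796 + 0.1632i, |z|^2 = 0.1707
Iter 3: z = 0.4175 + 0.2259i, |z|^2 = 0.2253
Iter 4: z = 0.4232 + 0.2906i, |z|^2 = 0.2636
Iter 5: z = 0.3947 + 0.3480i, |z|^2 = 0.2769
Iter 6: z = 0.3347 + 0.3767i, |z|^2 = 0.2539
Iter 7: z = 0.2701 + 0.3541i, |z|^2 = 0.1984

Answer: 8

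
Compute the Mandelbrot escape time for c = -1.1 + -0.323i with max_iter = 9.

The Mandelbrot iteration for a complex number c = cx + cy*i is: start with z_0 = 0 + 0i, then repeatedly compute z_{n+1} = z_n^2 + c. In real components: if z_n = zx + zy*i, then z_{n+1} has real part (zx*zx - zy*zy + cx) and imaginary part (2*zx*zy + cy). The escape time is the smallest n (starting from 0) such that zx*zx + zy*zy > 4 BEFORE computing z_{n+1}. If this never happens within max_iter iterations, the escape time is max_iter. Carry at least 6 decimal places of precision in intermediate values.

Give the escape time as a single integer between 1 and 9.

Answer: 9

Derivation:
z_0 = 0 + 0i, c = -1.1000 + -0.3230i
Iter 1: z = -1.1000 + -0.3230i, |z|^2 = 1.3143
Iter 2: z = 0.0057 + 0.3876i, |z|^2 = 0.1503
Iter 3: z = -1.2502 + -0.3186i, |z|^2 = 1.6645
Iter 4: z = 0.3615 + 0.4736i, |z|^2 = 0.3550
Iter 5: z = -1.1937 + 0.0194i, |z|^2 = 1.4252
Iter 6: z = 0.3244 + -0.3694i, |z|^2 = 0.2417
Iter 7: z = -1.1312 + -0.5627i, |z|^2 = 1.5962
Iter 8: z = -0.1370 + 0.9500i, |z|^2 = 0.9213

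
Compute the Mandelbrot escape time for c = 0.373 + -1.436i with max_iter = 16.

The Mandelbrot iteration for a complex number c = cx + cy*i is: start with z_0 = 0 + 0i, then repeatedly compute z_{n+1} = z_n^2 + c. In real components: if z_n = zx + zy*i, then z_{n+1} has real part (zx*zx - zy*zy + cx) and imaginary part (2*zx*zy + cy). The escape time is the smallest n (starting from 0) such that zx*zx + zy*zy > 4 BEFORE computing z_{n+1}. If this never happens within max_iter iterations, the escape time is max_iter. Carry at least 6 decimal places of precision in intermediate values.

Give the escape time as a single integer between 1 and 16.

Answer: 2

Derivation:
z_0 = 0 + 0i, c = 0.3730 + -1.4360i
Iter 1: z = 0.3730 + -1.4360i, |z|^2 = 2.2012
Iter 2: z = -1.5500 + -2.5073i, |z|^2 = 8.6887
Escaped at iteration 2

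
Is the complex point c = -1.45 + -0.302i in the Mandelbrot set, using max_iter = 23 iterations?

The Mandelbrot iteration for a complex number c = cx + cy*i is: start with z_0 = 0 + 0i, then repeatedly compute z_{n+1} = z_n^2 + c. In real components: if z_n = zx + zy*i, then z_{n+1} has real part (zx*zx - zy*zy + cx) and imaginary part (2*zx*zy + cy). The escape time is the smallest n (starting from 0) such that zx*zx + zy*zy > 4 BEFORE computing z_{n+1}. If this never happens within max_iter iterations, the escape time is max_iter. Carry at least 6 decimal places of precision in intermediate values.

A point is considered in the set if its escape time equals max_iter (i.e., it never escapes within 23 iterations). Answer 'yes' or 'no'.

Answer: no

Derivation:
z_0 = 0 + 0i, c = -1.4500 + -0.3020i
Iter 1: z = -1.4500 + -0.3020i, |z|^2 = 2.1937
Iter 2: z = 0.5613 + 0.5738i, |z|^2 = 0.6443
Iter 3: z = -1.4642 + 0.3421i, |z|^2 = 2.2609
Iter 4: z = 0.5768 + -1.3039i, |z|^2 = 2.0329
Iter 5: z = -2.8175 + -1.8062i, |z|^2 = 11.2009
Escaped at iteration 5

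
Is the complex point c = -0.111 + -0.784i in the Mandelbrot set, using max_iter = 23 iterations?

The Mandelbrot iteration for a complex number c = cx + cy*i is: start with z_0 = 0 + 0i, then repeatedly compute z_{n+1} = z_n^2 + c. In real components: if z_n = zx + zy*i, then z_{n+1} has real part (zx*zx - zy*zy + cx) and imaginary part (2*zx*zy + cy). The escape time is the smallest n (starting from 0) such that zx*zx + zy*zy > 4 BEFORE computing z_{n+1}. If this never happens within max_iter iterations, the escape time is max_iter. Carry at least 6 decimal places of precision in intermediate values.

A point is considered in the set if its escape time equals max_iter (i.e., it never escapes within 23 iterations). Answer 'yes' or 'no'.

Answer: yes

Derivation:
z_0 = 0 + 0i, c = -0.1110 + -0.7840i
Iter 1: z = -0.1110 + -0.7840i, |z|^2 = 0.6270
Iter 2: z = -0.7133 + -0.6100i, |z|^2 = 0.8809
Iter 3: z = 0.0258 + 0.0862i, |z|^2 = 0.0081
Iter 4: z = -0.1178 + -0.7796i, |z|^2 = 0.6216
Iter 5: z = -0.7048 + -0.6004i, |z|^2 = 0.8573
Iter 6: z = 0.0253 + 0.0624i, |z|^2 = 0.0045
Iter 7: z = -0.1142 + -0.7808i, |z|^2 = 0.6228
Iter 8: z = -0.7077 + -0.6056i, |z|^2 = 0.8675
Iter 9: z = 0.0231 + 0.0731i, |z|^2 = 0.0059
Iter 10: z = -0.1158 + -0.7806i, |z|^2 = 0.6228
Iter 11: z = -0.7070 + -0.6032i, |z|^2 = 0.8636
Iter 12: z = 0.0250 + 0.0689i, |z|^2 = 0.0054
Iter 13: z = -0.1151 + -0.7806i, |z|^2 = 0.6225
Iter 14: z = -0.7070 + -0.6043i, |z|^2 = 0.8650
Iter 15: z = 0.0237 + 0.0705i, |z|^2 = 0.0055
Iter 16: z = -0.1154 + -0.7807i, |z|^2 = 0.6227
Iter 17: z = -0.7071 + -0.6038i, |z|^2 = 0.8646
Iter 18: z = 0.0244 + 0.0699i, |z|^2 = 0.0055
Iter 19: z = -0.1153 + -0.7806i, |z|^2 = 0.6226
Iter 20: z = -0.7070 + -0.6040i, |z|^2 = 0.8647
Iter 21: z = 0.0241 + 0.0701i, |z|^2 = 0.0055
Iter 22: z = -0.1153 + -0.7806i, |z|^2 = 0.6227
Did not escape in 23 iterations → in set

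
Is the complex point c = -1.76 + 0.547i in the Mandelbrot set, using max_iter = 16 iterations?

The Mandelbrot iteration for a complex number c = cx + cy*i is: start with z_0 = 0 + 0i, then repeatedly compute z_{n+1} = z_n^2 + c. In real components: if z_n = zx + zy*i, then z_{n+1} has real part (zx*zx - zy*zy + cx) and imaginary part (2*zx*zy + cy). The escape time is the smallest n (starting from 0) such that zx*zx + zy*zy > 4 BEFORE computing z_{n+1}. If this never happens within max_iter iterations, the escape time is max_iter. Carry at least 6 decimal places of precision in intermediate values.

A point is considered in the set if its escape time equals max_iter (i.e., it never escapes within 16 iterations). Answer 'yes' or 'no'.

Answer: no

Derivation:
z_0 = 0 + 0i, c = -1.7600 + 0.5470i
Iter 1: z = -1.7600 + 0.5470i, |z|^2 = 3.3968
Iter 2: z = 1.0384 + -1.3784i, |z|^2 = 2.9784
Iter 3: z = -2.5818 + -2.3157i, |z|^2 = 12.0285
Escaped at iteration 3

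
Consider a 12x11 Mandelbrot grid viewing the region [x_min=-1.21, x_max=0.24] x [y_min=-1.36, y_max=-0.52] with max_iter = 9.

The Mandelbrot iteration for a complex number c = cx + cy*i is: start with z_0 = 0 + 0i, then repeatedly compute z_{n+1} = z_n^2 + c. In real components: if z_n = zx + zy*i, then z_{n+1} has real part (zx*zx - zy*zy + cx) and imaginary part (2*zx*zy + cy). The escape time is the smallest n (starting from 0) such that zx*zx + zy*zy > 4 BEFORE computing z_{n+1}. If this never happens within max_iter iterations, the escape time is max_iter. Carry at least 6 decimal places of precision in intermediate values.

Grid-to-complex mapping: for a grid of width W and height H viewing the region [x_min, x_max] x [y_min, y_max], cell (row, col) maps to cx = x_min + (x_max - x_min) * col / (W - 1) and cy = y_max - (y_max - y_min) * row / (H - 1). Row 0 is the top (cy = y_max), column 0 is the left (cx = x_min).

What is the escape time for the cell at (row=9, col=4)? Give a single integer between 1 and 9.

Answer: 3

Derivation:
z_0 = 0 + 0i, c = -0.6827 + -1.2760i
Iter 1: z = -0.6827 + -1.2760i, |z|^2 = 2.0943
Iter 2: z = -1.8448 + 0.4663i, |z|^2 = 3.6207
Iter 3: z = 2.5031 + -2.9965i, |z|^2 = 15.2444
Escaped at iteration 3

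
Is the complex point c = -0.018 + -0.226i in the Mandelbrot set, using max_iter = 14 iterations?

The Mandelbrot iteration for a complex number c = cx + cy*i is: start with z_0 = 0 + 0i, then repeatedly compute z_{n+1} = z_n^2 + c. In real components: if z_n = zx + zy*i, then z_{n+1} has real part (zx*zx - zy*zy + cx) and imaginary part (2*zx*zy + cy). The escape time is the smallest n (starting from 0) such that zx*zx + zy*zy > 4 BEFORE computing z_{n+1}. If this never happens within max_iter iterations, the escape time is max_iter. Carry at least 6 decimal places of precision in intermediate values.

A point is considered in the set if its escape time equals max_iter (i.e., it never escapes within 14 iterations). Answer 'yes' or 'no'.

z_0 = 0 + 0i, c = -0.0180 + -0.2260i
Iter 1: z = -0.0180 + -0.2260i, |z|^2 = 0.0514
Iter 2: z = -0.0688 + -0.2179i, |z|^2 = 0.0522
Iter 3: z = -0.0607 + -0.1960i, |z|^2 = 0.0421
Iter 4: z = -0.0527 + -0.2022i, |z|^2 = 0.0437
Iter 5: z = -0.0561 + -0.2047i, |z|^2 = 0.0450
Iter 6: z = -0.0567 + -0.2030i, |z|^2 = 0.0444
Iter 7: z = -0.0560 + -0.2030i, |z|^2 = 0.0443
Iter 8: z = -0.0561 + -0.2033i, |z|^2 = 0.0445
Iter 9: z = -0.0562 + -0.2032i, |z|^2 = 0.0445
Iter 10: z = -0.0561 + -0.2032i, |z|^2 = 0.0444
Iter 11: z = -0.0561 + -0.2032i, |z|^2 = 0.0444
Iter 12: z = -0.0561 + -0.2032i, |z|^2 = 0.0444
Iter 13: z = -0.0561 + -0.2032i, |z|^2 = 0.0444
Did not escape in 14 iterations → in set

Answer: yes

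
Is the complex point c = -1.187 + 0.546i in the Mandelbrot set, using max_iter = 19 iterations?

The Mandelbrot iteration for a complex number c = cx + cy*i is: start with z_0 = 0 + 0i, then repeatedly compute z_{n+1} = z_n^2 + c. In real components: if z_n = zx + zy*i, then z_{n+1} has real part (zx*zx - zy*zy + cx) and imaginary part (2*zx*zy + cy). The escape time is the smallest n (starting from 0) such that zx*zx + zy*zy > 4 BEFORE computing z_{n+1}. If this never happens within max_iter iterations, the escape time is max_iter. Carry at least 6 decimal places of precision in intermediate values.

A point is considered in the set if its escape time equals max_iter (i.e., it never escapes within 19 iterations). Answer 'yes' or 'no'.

Answer: no

Derivation:
z_0 = 0 + 0i, c = -1.1870 + 0.5460i
Iter 1: z = -1.1870 + 0.5460i, |z|^2 = 1.7071
Iter 2: z = -0.0761 + -0.7502i, |z|^2 = 0.5686
Iter 3: z = -1.7440 + 0.6603i, |z|^2 = 3.4775
Iter 4: z = 1.4186 + -1.7570i, |z|^2 = 5.0994
Escaped at iteration 4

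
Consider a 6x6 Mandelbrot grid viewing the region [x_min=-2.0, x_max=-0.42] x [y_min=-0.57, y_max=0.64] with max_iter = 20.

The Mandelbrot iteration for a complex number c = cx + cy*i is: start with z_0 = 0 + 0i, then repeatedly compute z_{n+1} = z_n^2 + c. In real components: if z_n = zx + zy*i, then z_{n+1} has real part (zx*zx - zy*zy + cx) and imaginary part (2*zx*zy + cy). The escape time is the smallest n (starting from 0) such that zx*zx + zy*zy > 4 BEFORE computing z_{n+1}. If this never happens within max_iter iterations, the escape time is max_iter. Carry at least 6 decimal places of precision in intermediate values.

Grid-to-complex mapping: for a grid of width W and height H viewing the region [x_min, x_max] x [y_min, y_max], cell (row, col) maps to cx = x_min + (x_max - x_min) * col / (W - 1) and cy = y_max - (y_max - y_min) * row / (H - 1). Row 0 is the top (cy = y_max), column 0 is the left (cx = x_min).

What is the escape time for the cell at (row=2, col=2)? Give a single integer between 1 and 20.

z_0 = 0 + 0i, c = -1.3680 + 0.1560i
Iter 1: z = -1.3680 + 0.1560i, |z|^2 = 1.8958
Iter 2: z = 0.4791 + -0.2708i, |z|^2 = 0.3029
Iter 3: z = -1.2118 + -0.1035i, |z|^2 = 1.4792
Iter 4: z = 0.0898 + 0.4068i, |z|^2 = 0.1736
Iter 5: z = -1.5254 + 0.2291i, |z|^2 = 2.3794
Iter 6: z = 0.9065 + -0.5428i, |z|^2 = 1.1164
Iter 7: z = -0.8409 + -0.8281i, |z|^2 = 1.3929
Iter 8: z = -1.3467 + 1.5488i, |z|^2 = 4.2123
Escaped at iteration 8

Answer: 8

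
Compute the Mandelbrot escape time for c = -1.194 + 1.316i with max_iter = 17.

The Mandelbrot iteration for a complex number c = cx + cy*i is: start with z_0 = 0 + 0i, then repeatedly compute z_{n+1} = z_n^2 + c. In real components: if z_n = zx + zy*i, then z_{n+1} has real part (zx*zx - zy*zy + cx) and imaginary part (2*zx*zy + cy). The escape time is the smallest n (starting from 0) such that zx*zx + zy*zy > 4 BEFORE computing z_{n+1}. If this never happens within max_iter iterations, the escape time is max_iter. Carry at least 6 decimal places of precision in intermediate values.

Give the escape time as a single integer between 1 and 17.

z_0 = 0 + 0i, c = -1.1940 + 1.3160i
Iter 1: z = -1.1940 + 1.3160i, |z|^2 = 3.1575
Iter 2: z = -1.5002 + -1.8266i, |z|^2 = 5.5872
Escaped at iteration 2

Answer: 2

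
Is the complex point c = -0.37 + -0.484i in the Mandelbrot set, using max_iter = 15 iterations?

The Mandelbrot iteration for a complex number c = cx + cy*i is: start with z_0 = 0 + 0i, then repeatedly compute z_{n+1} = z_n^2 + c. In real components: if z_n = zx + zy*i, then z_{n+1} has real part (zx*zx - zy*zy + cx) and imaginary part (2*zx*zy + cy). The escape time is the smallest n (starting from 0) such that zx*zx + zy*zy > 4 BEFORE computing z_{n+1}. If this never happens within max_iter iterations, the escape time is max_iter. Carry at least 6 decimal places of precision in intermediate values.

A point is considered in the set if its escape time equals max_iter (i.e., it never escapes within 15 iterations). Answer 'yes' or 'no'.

z_0 = 0 + 0i, c = -0.3700 + -0.4840i
Iter 1: z = -0.3700 + -0.4840i, |z|^2 = 0.3712
Iter 2: z = -0.4674 + -0.1258i, |z|^2 = 0.2343
Iter 3: z = -0.1674 + -0.3664i, |z|^2 = 0.1623
Iter 4: z = -0.4762 + -0.3613i, |z|^2 = 0.3573
Iter 5: z = -0.2738 + -0.1399i, |z|^2 = 0.0945
Iter 6: z = -0.3146 + -0.4074i, |z|^2 = 0.2650
Iter 7: z = -0.4370 + -0.2277i, |z|^2 = 0.2428
Iter 8: z = -0.2309 + -0.2850i, |z|^2 = 0.1345
Iter 9: z = -0.3979 + -0.3524i, |z|^2 = 0.2826
Iter 10: z = -0.3358 + -0.2035i, |z|^2 = 0.1542
Iter 11: z = -0.2986 + -0.3473i, |z|^2 = 0.2098
Iter 12: z = -0.4014 + -0.2766i, |z|^2 = 0.2376
Iter 13: z = -0.2853 + -0.2620i, |z|^2 = 0.1500
Iter 14: z = -0.3572 + -0.3345i, |z|^2 = 0.2395
Did not escape in 15 iterations → in set

Answer: yes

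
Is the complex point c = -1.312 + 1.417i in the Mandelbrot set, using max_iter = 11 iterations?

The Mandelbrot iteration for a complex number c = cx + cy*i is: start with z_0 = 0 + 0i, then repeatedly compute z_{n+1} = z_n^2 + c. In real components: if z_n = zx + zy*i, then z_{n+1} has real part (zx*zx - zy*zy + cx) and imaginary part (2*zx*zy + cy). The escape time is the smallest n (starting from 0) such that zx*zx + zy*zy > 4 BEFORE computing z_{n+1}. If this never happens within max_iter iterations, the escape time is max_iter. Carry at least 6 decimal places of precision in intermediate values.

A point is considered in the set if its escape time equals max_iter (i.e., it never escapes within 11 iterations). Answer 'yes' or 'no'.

Answer: no

Derivation:
z_0 = 0 + 0i, c = -1.3120 + 1.4170i
Iter 1: z = -1.3120 + 1.4170i, |z|^2 = 3.7292
Iter 2: z = -1.5985 + -2.3012i, |z|^2 = 7.8509
Escaped at iteration 2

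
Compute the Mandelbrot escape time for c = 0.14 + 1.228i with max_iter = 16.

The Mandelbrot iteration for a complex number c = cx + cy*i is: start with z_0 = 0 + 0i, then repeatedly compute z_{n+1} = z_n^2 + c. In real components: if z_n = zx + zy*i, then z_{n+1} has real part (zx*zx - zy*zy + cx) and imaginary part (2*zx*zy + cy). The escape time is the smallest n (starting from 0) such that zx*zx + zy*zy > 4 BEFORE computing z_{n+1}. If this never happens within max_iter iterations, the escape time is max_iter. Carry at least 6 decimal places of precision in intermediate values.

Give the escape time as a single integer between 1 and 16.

z_0 = 0 + 0i, c = 0.1400 + 1.2280i
Iter 1: z = 0.1400 + 1.2280i, |z|^2 = 1.5276
Iter 2: z = -1.3484 + 1.5718i, |z|^2 = 4.2888
Escaped at iteration 2

Answer: 2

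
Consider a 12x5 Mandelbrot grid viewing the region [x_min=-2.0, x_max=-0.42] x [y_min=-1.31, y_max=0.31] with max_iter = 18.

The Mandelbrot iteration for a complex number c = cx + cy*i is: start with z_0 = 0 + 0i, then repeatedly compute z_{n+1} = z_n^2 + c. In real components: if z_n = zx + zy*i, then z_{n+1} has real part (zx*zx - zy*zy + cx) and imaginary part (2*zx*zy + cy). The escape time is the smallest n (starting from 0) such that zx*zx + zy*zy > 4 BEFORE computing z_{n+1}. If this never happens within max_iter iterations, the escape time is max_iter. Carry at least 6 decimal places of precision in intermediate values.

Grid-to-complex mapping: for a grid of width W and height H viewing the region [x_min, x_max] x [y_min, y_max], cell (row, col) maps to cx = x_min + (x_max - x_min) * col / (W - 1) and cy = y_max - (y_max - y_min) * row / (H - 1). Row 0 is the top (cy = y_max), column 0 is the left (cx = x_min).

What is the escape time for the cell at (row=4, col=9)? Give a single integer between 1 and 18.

z_0 = 0 + 0i, c = -0.7073 + -1.3100i
Iter 1: z = -0.7073 + -1.3100i, |z|^2 = 2.2163
Iter 2: z = -1.9231 + 0.5431i, |z|^2 = 3.9934
Iter 3: z = 2.6963 + -3.3987i, |z|^2 = 18.8213
Escaped at iteration 3

Answer: 3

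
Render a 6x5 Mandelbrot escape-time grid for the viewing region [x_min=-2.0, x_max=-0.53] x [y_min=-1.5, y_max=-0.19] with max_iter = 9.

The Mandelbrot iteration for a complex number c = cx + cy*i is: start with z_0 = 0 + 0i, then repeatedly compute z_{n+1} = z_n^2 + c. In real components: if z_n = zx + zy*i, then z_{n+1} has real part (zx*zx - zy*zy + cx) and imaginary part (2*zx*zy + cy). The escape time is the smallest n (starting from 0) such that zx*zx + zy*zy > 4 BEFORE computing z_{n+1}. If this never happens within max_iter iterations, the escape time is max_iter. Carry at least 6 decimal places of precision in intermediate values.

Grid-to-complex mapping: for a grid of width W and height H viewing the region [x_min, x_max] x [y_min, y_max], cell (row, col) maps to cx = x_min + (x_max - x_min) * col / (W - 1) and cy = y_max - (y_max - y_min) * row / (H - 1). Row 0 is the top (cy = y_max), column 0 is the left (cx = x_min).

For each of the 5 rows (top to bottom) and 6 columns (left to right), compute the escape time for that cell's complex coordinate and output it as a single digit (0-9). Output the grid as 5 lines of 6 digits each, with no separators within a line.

Answer: 146999
133569
123344
112333
111222

Derivation:
(row=0, col=0): c = -2.0000 + -0.1900i → escape time 1
(row=0, col=1): c = -1.7060 + -0.1900i → escape time 4
(row=0, col=2): c = -1.4120 + -0.1900i → escape time 6
(row=0, col=3): c = -1.1180 + -0.1900i → escape time 9
(row=0, col=4): c = -0.8240 + -0.1900i → escape time 9
(row=0, col=5): c = -0.5300 + -0.1900i → escape time 9
(row=1, col=0): c = -2.0000 + -0.5175i → escape time 1
(row=1, col=1): c = -1.7060 + -0.5175i → escape time 3
(row=1, col=2): c = -1.4120 + -0.5175i → escape time 3
(row=1, col=3): c = -1.1180 + -0.5175i → escape time 5
(row=1, col=4): c = -0.8240 + -0.5175i → escape time 6
(row=1, col=5): c = -0.5300 + -0.5175i → escape time 9
(row=2, col=0): c = -2.0000 + -0.8450i → escape time 1
(row=2, col=1): c = -1.7060 + -0.8450i → escape time 2
(row=2, col=2): c = -1.4120 + -0.8450i → escape time 3
(row=2, col=3): c = -1.1180 + -0.8450i → escape time 3
(row=2, col=4): c = -0.8240 + -0.8450i → escape time 4
(row=2, col=5): c = -0.5300 + -0.8450i → escape time 4
(row=3, col=0): c = -2.0000 + -1.1725i → escape time 1
(row=3, col=1): c = -1.7060 + -1.1725i → escape time 1
(row=3, col=2): c = -1.4120 + -1.1725i → escape time 2
(row=3, col=3): c = -1.1180 + -1.1725i → escape time 3
(row=3, col=4): c = -0.8240 + -1.1725i → escape time 3
(row=3, col=5): c = -0.5300 + -1.1725i → escape time 3
(row=4, col=0): c = -2.0000 + -1.5000i → escape time 1
(row=4, col=1): c = -1.7060 + -1.5000i → escape time 1
(row=4, col=2): c = -1.4120 + -1.5000i → escape time 1
(row=4, col=3): c = -1.1180 + -1.5000i → escape time 2
(row=4, col=4): c = -0.8240 + -1.5000i → escape time 2
(row=4, col=5): c = -0.5300 + -1.5000i → escape time 2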